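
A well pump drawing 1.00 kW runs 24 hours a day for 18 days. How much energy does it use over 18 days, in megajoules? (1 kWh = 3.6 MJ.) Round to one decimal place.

1555.2 MJ

Runtime = 24 h × 18 = 432 h
Energy = 1 kW × 432 h = 432 kWh
= 432 × 3.6 MJ = 1555.2 MJ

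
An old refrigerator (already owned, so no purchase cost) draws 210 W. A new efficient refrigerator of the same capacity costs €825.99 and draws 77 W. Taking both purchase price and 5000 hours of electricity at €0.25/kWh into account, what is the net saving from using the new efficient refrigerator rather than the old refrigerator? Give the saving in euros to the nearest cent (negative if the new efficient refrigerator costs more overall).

-€659.74

old refrigerator: €0.00 + (210/1000) kW × 5000 h × €0.25 = €0.00 + €262.5 = €262.5
new efficient refrigerator: €825.99 + (77/1000) kW × 5000 h × €0.25 = €825.99 + €96.25 = €922.24
Saving = €262.5 − €922.24 = −€659.74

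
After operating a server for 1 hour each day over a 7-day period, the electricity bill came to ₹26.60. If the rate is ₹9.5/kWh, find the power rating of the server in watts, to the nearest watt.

Energy = ₹26.60 ÷ ₹9.5/kWh = 2.8 kWh
Runtime = 1 h/day × 7 days = 7 h
Power = 2.8 kWh ÷ 7 h = 0.4 kW = 400 W

400 W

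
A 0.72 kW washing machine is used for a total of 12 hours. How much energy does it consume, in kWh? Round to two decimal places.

8.64 kWh

Energy = 0.72 kW × 12 h = 8.64 kWh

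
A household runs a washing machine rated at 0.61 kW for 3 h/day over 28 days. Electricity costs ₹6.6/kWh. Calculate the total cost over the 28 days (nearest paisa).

₹338.18

Runtime = 3 h/day × 28 days = 84 h
Energy = 0.61 kW × 84 h = 51.24 kWh
Cost = 51.24 kWh × ₹6.6/kWh = ₹338.18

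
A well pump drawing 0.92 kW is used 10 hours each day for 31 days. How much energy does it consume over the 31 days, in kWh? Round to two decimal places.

Runtime = 10 h/day × 31 days = 310 h
Energy = 0.92 kW × 310 h = 285.2 kWh

285.20 kWh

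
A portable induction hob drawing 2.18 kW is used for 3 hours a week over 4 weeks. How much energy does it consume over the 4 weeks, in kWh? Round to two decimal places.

26.16 kWh

Runtime = 3 h/week × 4 weeks = 12 h
Energy = 2.18 kW × 12 h = 26.16 kWh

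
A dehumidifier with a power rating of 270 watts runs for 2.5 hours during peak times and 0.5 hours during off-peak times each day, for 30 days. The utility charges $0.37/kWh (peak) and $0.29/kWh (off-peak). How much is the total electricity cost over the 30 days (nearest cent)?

$8.67

Peak energy = 0.27 kW × 2.5 h × 30 = 20.25 kWh
Off-peak energy = 0.27 kW × 0.5 h × 30 = 4.05 kWh
Cost = 20.25 × $0.37 + 4.05 × $0.29 = $7.4925 + $1.1745 = $8.67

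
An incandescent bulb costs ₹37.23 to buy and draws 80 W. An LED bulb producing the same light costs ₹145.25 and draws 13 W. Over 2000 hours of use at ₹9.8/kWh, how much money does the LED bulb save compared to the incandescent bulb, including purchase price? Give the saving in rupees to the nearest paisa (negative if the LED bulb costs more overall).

incandescent bulb: ₹37.23 + (80/1000) kW × 2000 h × ₹9.8 = ₹37.23 + ₹1568 = ₹1605.23
LED bulb: ₹145.25 + (13/1000) kW × 2000 h × ₹9.8 = ₹145.25 + ₹254.8 = ₹400.05
Saving = ₹1605.23 − ₹400.05 = ₹1205.18

₹1205.18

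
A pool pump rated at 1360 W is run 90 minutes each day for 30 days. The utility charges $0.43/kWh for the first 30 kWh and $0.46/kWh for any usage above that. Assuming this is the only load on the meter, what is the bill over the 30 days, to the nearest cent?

Runtime = 90 min × 30 = 2700 min = 45 h
Energy = 1.36 kW × 45 h = 61.2 kWh
Tier 1 (0–30 kWh): 30 × $0.43 = $12.9
Above 30 kWh: 31.2 × $0.46 = $14.352
Bill = $27.25

$27.25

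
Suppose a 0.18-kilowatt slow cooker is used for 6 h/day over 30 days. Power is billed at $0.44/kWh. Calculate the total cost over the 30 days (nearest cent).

$14.26

Runtime = 6 h/day × 30 days = 180 h
Energy = 0.18 kW × 180 h = 32.4 kWh
Cost = 32.4 kWh × $0.44/kWh = $14.26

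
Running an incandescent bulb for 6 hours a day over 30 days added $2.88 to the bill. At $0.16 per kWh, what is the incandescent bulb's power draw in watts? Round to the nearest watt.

100 W

Energy = $2.88 ÷ $0.16/kWh = 18 kWh
Runtime = 6 h/day × 30 days = 180 h
Power = 18 kWh ÷ 180 h = 0.1 kW = 100 W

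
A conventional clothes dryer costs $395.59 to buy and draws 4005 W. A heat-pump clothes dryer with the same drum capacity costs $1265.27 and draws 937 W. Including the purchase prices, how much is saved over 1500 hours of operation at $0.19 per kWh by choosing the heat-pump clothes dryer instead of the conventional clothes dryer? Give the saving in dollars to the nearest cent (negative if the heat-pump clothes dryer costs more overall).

conventional clothes dryer: $395.59 + (4005/1000) kW × 1500 h × $0.19 = $395.59 + $1141.425 = $1537.015
heat-pump clothes dryer: $1265.27 + (937/1000) kW × 1500 h × $0.19 = $1265.27 + $267.045 = $1532.315
Saving = $1537.015 − $1532.315 = $4.7

$4.70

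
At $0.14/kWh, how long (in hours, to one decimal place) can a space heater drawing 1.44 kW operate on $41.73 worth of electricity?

207.0 h

Energy available = $41.73 ÷ $0.14/kWh = 298.0714 kWh
Hours = 298.0714 kWh ÷ 1.44 kW = 207.0 h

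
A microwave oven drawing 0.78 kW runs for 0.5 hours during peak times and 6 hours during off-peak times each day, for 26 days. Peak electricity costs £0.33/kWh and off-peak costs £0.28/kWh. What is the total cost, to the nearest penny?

£37.42

Peak energy = 0.78 kW × 0.5 h × 26 = 10.14 kWh
Off-peak energy = 0.78 kW × 6 h × 26 = 121.68 kWh
Cost = 10.14 × £0.33 + 121.68 × £0.28 = £3.3462 + £34.0704 = £37.42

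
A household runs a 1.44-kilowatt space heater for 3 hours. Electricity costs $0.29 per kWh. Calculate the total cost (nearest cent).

$1.25

Energy = 1.44 kW × 3 h = 4.32 kWh
Cost = 4.32 kWh × $0.29/kWh = $1.25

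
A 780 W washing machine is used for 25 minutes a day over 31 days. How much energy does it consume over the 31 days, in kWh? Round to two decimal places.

10.08 kWh

Runtime = 25 min × 31 = 775 min = 12.916666… h
Energy = 0.78 kW × 12.916666… h = 10.075 kWh ≈ 10.08 kWh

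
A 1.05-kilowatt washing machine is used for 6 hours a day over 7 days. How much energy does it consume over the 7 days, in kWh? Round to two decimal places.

Runtime = 6 h/day × 7 days = 42 h
Energy = 1.05 kW × 42 h = 44.1 kWh

44.10 kWh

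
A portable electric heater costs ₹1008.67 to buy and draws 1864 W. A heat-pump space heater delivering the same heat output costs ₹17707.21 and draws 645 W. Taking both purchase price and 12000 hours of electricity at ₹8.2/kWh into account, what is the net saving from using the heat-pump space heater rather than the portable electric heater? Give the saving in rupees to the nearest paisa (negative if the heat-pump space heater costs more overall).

₹103251.06

portable electric heater: ₹1008.67 + (1864/1000) kW × 12000 h × ₹8.2 = ₹1008.67 + ₹183417.6 = ₹184426.27
heat-pump space heater: ₹17707.21 + (645/1000) kW × 12000 h × ₹8.2 = ₹17707.21 + ₹63468 = ₹81175.21
Saving = ₹184426.27 − ₹81175.21 = ₹103251.06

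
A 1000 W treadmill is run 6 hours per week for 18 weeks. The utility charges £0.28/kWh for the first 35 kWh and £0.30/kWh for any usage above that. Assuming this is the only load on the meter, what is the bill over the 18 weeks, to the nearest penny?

£31.70

Runtime = 6 h/week × 18 weeks = 108 h
Energy = 1 kW × 108 h = 108 kWh
Tier 1 (0–35 kWh): 35 × £0.28 = £9.8
Above 35 kWh: 73 × £0.30 = £21.9
Bill = £31.70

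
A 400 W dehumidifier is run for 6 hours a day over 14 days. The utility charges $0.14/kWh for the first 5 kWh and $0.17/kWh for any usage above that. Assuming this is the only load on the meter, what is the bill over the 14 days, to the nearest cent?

$5.56

Runtime = 6 h/day × 14 days = 84 h
Energy = 0.4 kW × 84 h = 33.6 kWh
Tier 1 (0–5 kWh): 5 × $0.14 = $0.7
Above 5 kWh: 28.6 × $0.17 = $4.862
Bill = $5.56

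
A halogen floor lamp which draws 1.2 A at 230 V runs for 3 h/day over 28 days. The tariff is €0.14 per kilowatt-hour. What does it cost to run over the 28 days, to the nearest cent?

€3.25

Power = 1.2 A × 230 V = 276 W = 0.276 kW
Runtime = 3 h/day × 28 days = 84 h
Energy = 0.276 kW × 84 h = 23.184 kWh
Cost = 23.184 kWh × €0.14/kWh = €3.25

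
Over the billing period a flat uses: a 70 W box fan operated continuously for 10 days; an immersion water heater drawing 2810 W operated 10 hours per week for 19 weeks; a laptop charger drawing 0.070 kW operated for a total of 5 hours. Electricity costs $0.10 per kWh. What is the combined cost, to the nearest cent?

$55.11

box fan: Runtime = 24 h × 10 = 240 h
box fan: 0.07 kW × 240 h = 16.8 kWh
immersion water heater: Runtime = 10 h/week × 19 weeks = 190 h
immersion water heater: 2.81 kW × 190 h = 533.9 kWh
laptop charger: 0.07 kW × 5 h = 0.35 kWh
Total energy = 551.05 kWh
Cost = 551.05 × $0.10 = $55.11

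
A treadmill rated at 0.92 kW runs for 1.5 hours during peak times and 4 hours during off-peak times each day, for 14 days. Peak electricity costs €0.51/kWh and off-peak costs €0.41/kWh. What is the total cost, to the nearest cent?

Peak energy = 0.92 kW × 1.5 h × 14 = 19.32 kWh
Off-peak energy = 0.92 kW × 4 h × 14 = 51.52 kWh
Cost = 19.32 × €0.51 + 51.52 × €0.41 = €9.8532 + €21.1232 = €30.98

€30.98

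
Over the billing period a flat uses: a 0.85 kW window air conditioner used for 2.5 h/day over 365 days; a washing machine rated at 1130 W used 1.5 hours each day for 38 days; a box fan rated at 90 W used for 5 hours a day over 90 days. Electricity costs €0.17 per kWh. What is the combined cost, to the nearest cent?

window air conditioner: Runtime = 2.5 h/day × 365 days = 912.5 h
window air conditioner: 0.85 kW × 912.5 h = 775.625 kWh
washing machine: Runtime = 1.5 h/day × 38 days = 57 h
washing machine: 1.13 kW × 57 h = 64.41 kWh
box fan: Runtime = 5 h/day × 90 days = 450 h
box fan: 0.09 kW × 450 h = 40.5 kWh
Total energy = 880.535 kWh
Cost = 880.535 × €0.17 = €149.69

€149.69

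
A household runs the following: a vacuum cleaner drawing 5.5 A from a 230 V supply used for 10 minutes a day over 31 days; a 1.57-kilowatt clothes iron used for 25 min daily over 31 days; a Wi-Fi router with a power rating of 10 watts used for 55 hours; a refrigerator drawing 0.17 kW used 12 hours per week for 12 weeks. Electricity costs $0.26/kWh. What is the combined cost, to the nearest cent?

$13.48

vacuum cleaner: Power = 5.5 A × 230 V = 1265 W = 1.265 kW
vacuum cleaner: Runtime = 10 min × 31 = 310 min = 5.166666… h
vacuum cleaner: 1.265 kW × 5.166666… h = 6.535833… kWh
clothes iron: Runtime = 25 min × 31 = 775 min = 12.916666… h
clothes iron: 1.57 kW × 12.916666… h = 20.279166… kWh
Wi-Fi router: 0.01 kW × 55 h = 0.55 kWh
refrigerator: Runtime = 12 h/week × 12 weeks = 144 h
refrigerator: 0.17 kW × 144 h = 24.48 kWh
Total energy = 51.845 kWh
Cost = 51.845 × $0.26 = $13.48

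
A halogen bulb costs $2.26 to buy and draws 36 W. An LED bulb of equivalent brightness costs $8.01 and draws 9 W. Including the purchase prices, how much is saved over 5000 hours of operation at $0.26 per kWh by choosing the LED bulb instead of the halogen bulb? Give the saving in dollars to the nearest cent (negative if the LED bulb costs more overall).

halogen bulb: $2.26 + (36/1000) kW × 5000 h × $0.26 = $2.26 + $46.8 = $49.06
LED bulb: $8.01 + (9/1000) kW × 5000 h × $0.26 = $8.01 + $11.7 = $19.71
Saving = $49.06 − $19.71 = $29.35

$29.35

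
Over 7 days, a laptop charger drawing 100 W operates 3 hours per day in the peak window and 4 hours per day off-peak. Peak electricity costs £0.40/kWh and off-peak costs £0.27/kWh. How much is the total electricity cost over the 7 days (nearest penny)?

£1.60

Peak energy = 0.1 kW × 3 h × 7 = 2.1 kWh
Off-peak energy = 0.1 kW × 4 h × 7 = 2.8 kWh
Cost = 2.1 × £0.40 + 2.8 × £0.27 = £0.84 + £0.756 = £1.60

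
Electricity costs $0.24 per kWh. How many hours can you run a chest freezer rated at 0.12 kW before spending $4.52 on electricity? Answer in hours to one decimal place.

Energy available = $4.52 ÷ $0.24/kWh = 18.8333 kWh
Hours = 18.8333 kWh ÷ 0.12 kW = 156.9 h

156.9 h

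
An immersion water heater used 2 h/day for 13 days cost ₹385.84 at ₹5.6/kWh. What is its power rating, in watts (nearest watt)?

2650 W

Energy = ₹385.84 ÷ ₹5.6/kWh = 68.9 kWh
Runtime = 2 h/day × 13 days = 26 h
Power = 68.9 kWh ÷ 26 h = 2.65 kW = 2650 W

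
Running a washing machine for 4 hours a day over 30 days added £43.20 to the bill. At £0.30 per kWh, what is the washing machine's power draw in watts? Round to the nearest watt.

Energy = £43.20 ÷ £0.30/kWh = 144 kWh
Runtime = 4 h/day × 30 days = 120 h
Power = 144 kWh ÷ 120 h = 1.2 kW = 1200 W

1200 W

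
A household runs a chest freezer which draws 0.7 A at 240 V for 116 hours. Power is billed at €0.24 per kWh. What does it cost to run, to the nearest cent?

Power = 0.7 A × 240 V = 168 W = 0.168 kW
Energy = 0.168 kW × 116 h = 19.488 kWh
Cost = 19.488 kWh × €0.24/kWh = €4.68

€4.68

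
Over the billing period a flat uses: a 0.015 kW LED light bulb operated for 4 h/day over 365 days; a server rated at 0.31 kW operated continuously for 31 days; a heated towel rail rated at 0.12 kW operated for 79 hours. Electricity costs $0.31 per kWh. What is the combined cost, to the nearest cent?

$81.23

LED light bulb: Runtime = 4 h/day × 365 days = 1460 h
LED light bulb: 0.015 kW × 1460 h = 21.9 kWh
server: Runtime = 24 h × 31 = 744 h
server: 0.31 kW × 744 h = 230.64 kWh
heated towel rail: 0.12 kW × 79 h = 9.48 kWh
Total energy = 262.02 kWh
Cost = 262.02 × $0.31 = $81.23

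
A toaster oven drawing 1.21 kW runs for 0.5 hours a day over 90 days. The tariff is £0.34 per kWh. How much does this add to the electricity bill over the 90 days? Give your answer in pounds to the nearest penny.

Runtime = 0.5 h/day × 90 days = 45 h
Energy = 1.21 kW × 45 h = 54.45 kWh
Cost = 54.45 kWh × £0.34/kWh = £18.51

£18.51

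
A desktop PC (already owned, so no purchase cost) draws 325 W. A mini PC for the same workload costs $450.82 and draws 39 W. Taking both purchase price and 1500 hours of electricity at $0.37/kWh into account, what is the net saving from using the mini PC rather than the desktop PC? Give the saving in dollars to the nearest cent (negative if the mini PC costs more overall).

desktop PC: $0.00 + (325/1000) kW × 1500 h × $0.37 = $0.00 + $180.375 = $180.375
mini PC: $450.82 + (39/1000) kW × 1500 h × $0.37 = $450.82 + $21.645 = $472.465
Saving = $180.375 − $472.465 = −$292.09

-$292.09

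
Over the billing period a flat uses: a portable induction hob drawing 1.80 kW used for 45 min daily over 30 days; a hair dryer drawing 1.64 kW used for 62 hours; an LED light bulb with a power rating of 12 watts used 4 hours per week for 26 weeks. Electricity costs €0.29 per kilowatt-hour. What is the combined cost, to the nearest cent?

portable induction hob: Runtime = 45 min × 30 = 1350 min = 22.5 h
portable induction hob: 1.8 kW × 22.5 h = 40.5 kWh
hair dryer: 1.64 kW × 62 h = 101.68 kWh
LED light bulb: Runtime = 4 h/week × 26 weeks = 104 h
LED light bulb: 0.012 kW × 104 h = 1.248 kWh
Total energy = 143.428 kWh
Cost = 143.428 × €0.29 = €41.59

€41.59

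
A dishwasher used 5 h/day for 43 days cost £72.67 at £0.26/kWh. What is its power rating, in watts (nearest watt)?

1300 W

Energy = £72.67 ÷ £0.26/kWh = 279.5 kWh
Runtime = 5 h/day × 43 days = 215 h
Power = 279.5 kWh ÷ 215 h = 1.3 kW = 1300 W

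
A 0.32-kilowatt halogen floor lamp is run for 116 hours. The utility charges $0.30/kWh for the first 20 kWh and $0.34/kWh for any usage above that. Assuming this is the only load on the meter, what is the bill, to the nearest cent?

Energy = 0.32 kW × 116 h = 37.12 kWh
Tier 1 (0–20 kWh): 20 × $0.30 = $6
Above 20 kWh: 17.12 × $0.34 = $5.8208
Bill = $11.82

$11.82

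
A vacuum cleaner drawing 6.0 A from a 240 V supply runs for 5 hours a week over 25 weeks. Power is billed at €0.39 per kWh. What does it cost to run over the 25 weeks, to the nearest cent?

€70.20

Power = 6.0 A × 240 V = 1440 W = 1.44 kW
Runtime = 5 h/week × 25 weeks = 125 h
Energy = 1.44 kW × 125 h = 180 kWh
Cost = 180 kWh × €0.39/kWh = €70.20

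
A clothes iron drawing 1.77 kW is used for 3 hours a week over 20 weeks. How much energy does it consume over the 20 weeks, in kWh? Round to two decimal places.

Runtime = 3 h/week × 20 weeks = 60 h
Energy = 1.77 kW × 60 h = 106.2 kWh

106.20 kWh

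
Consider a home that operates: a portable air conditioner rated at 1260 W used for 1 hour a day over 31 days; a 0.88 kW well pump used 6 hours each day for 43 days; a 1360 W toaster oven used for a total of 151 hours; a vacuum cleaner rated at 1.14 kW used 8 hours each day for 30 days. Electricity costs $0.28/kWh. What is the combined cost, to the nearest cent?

$208.62

portable air conditioner: Runtime = 1 h/day × 31 days = 31 h
portable air conditioner: 1.26 kW × 31 h = 39.06 kWh
well pump: Runtime = 6 h/day × 43 days = 258 h
well pump: 0.88 kW × 258 h = 227.04 kWh
toaster oven: 1.36 kW × 151 h = 205.36 kWh
vacuum cleaner: Runtime = 8 h/day × 30 days = 240 h
vacuum cleaner: 1.14 kW × 240 h = 273.6 kWh
Total energy = 745.06 kWh
Cost = 745.06 × $0.28 = $208.62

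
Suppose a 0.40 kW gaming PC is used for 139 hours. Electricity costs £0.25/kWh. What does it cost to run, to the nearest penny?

Energy = 0.4 kW × 139 h = 55.6 kWh
Cost = 55.6 kWh × £0.25/kWh = £13.90

£13.90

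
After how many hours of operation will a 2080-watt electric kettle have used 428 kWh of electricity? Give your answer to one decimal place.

Hours = 428 kWh ÷ 2.08 kW = 205.8 h

205.8 h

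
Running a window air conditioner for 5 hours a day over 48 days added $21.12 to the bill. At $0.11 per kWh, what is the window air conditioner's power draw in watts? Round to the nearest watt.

Energy = $21.12 ÷ $0.11/kWh = 192 kWh
Runtime = 5 h/day × 48 days = 240 h
Power = 192 kWh ÷ 240 h = 0.8 kW = 800 W

800 W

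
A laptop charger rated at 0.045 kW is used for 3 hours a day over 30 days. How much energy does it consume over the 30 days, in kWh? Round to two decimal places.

4.05 kWh

Runtime = 3 h/day × 30 days = 90 h
Energy = 0.045 kW × 90 h = 4.05 kWh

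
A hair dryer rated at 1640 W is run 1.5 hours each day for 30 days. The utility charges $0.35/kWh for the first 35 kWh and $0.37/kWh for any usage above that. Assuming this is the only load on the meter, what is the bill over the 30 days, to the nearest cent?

$26.61

Runtime = 1.5 h/day × 30 days = 45 h
Energy = 1.64 kW × 45 h = 73.8 kWh
Tier 1 (0–35 kWh): 35 × $0.35 = $12.25
Above 35 kWh: 38.8 × $0.37 = $14.356
Bill = $26.61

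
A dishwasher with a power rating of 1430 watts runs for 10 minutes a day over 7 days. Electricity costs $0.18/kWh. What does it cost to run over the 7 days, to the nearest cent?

Runtime = 10 min × 7 = 70 min = 1.166666… h
Energy = 1.43 kW × 1.166666… h = 1.668333… kWh
Cost = 1.668333… kWh × $0.18/kWh = $0.30

$0.30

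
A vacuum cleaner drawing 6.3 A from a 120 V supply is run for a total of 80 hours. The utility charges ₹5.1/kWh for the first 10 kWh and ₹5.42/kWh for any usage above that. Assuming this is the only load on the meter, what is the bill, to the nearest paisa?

Power = 6.3 A × 120 V = 756 W = 0.756 kW
Energy = 0.756 kW × 80 h = 60.48 kWh
Tier 1 (0–10 kWh): 10 × ₹5.1 = ₹51
Above 10 kWh: 50.48 × ₹5.42 = ₹273.6016
Bill = ₹324.60

₹324.60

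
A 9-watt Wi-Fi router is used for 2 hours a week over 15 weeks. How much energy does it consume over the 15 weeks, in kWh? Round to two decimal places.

Runtime = 2 h/week × 15 weeks = 30 h
Energy = 0.009 kW × 30 h = 0.27 kWh

0.27 kWh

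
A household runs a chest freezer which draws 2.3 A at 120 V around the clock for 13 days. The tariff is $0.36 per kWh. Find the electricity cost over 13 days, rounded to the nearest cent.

Power = 2.3 A × 120 V = 276 W = 0.276 kW
Runtime = 24 h × 13 = 312 h
Energy = 0.276 kW × 312 h = 86.112 kWh
Cost = 86.112 kWh × $0.36/kWh = $31.00

$31.00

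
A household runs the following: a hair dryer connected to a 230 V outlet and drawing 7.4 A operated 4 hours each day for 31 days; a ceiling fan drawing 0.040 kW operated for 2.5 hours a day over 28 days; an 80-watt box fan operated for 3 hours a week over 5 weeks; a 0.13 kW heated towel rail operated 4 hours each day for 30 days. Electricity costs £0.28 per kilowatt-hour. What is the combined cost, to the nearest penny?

£64.58

hair dryer: Power = 7.4 A × 230 V = 1702 W = 1.702 kW
hair dryer: Runtime = 4 h/day × 31 days = 124 h
hair dryer: 1.702 kW × 124 h = 211.048 kWh
ceiling fan: Runtime = 2.5 h/day × 28 days = 70 h
ceiling fan: 0.04 kW × 70 h = 2.8 kWh
box fan: Runtime = 3 h/week × 5 weeks = 15 h
box fan: 0.08 kW × 15 h = 1.2 kWh
heated towel rail: Runtime = 4 h/day × 30 days = 120 h
heated towel rail: 0.13 kW × 120 h = 15.6 kWh
Total energy = 230.648 kWh
Cost = 230.648 × £0.28 = £64.58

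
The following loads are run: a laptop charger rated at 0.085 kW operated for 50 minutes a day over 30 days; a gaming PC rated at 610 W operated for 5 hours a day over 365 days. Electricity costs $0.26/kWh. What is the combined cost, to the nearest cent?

laptop charger: Runtime = 50 min × 30 = 1500 min = 25 h
laptop charger: 0.085 kW × 25 h = 2.125 kWh
gaming PC: Runtime = 5 h/day × 365 days = 1825 h
gaming PC: 0.61 kW × 1825 h = 1113.25 kWh
Total energy = 1115.375 kWh
Cost = 1115.375 × $0.26 = $290.00

$290.00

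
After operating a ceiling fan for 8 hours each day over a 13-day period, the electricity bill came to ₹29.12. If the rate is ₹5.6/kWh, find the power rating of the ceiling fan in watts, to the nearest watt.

50 W

Energy = ₹29.12 ÷ ₹5.6/kWh = 5.2 kWh
Runtime = 8 h/day × 13 days = 104 h
Power = 5.2 kWh ÷ 104 h = 0.05 kW = 50 W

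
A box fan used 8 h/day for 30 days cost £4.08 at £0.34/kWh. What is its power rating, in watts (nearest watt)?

Energy = £4.08 ÷ £0.34/kWh = 12 kWh
Runtime = 8 h/day × 30 days = 240 h
Power = 12 kWh ÷ 240 h = 0.05 kW = 50 W

50 W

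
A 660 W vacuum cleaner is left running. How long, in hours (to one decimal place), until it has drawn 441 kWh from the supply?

668.2 h

Hours = 441 kWh ÷ 0.66 kW = 668.2 h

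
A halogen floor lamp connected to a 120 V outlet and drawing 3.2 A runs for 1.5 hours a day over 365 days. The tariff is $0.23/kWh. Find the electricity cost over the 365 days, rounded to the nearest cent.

Power = 3.2 A × 120 V = 384 W = 0.384 kW
Runtime = 1.5 h/day × 365 days = 547.5 h
Energy = 0.384 kW × 547.5 h = 210.24 kWh
Cost = 210.24 kWh × $0.23/kWh = $48.36

$48.36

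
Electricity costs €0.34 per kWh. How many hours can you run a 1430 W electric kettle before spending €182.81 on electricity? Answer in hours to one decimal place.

376.0 h

Energy available = €182.81 ÷ €0.34/kWh = 537.6765 kWh
Hours = 537.6765 kWh ÷ 1.43 kW = 376.0 h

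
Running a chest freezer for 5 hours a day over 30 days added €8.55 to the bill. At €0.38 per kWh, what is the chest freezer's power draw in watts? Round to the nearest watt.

Energy = €8.55 ÷ €0.38/kWh = 22.5 kWh
Runtime = 5 h/day × 30 days = 150 h
Power = 22.5 kWh ÷ 150 h = 0.15 kW = 150 W

150 W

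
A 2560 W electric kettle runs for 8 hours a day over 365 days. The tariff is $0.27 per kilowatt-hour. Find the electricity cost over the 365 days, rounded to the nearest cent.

$2018.30

Runtime = 8 h/day × 365 days = 2920 h
Energy = 2.56 kW × 2920 h = 7475.2 kWh
Cost = 7475.2 kWh × $0.27/kWh = $2018.30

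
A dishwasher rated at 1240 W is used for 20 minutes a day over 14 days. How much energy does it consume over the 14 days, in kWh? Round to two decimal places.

Runtime = 20 min × 14 = 280 min = 4.666666… h
Energy = 1.24 kW × 4.666666… h = 5.786666… kWh ≈ 5.79 kWh

5.79 kWh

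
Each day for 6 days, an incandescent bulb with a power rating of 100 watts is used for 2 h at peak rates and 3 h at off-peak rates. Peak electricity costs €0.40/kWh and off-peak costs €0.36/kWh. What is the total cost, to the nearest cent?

€1.13

Peak energy = 0.1 kW × 2 h × 6 = 1.2 kWh
Off-peak energy = 0.1 kW × 3 h × 6 = 1.8 kWh
Cost = 1.2 × €0.40 + 1.8 × €0.36 = €0.48 + €0.648 = €1.13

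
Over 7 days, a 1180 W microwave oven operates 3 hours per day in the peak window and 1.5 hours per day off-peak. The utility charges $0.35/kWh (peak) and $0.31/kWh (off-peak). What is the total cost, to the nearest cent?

$12.51

Peak energy = 1.18 kW × 3 h × 7 = 24.78 kWh
Off-peak energy = 1.18 kW × 1.5 h × 7 = 12.39 kWh
Cost = 24.78 × $0.35 + 12.39 × $0.31 = $8.673 + $3.8409 = $12.51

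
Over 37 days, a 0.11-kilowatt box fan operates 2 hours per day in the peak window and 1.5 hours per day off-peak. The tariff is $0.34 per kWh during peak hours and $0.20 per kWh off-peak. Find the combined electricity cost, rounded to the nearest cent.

Peak energy = 0.11 kW × 2 h × 37 = 8.14 kWh
Off-peak energy = 0.11 kW × 1.5 h × 37 = 6.105 kWh
Cost = 8.14 × $0.34 + 6.105 × $0.20 = $2.7676 + $1.221 = $3.99

$3.99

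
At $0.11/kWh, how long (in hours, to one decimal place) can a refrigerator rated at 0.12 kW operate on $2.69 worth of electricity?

203.8 h

Energy available = $2.69 ÷ $0.11/kWh = 24.4545 kWh
Hours = 24.4545 kWh ÷ 0.12 kW = 203.8 h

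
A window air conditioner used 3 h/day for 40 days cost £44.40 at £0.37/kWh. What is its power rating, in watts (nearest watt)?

1000 W

Energy = £44.40 ÷ £0.37/kWh = 120 kWh
Runtime = 3 h/day × 40 days = 120 h
Power = 120 kWh ÷ 120 h = 1 kW = 1000 W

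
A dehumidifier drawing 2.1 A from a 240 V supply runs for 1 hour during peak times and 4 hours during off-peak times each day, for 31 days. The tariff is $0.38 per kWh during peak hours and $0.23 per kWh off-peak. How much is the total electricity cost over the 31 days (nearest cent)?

$20.31

Power = 2.1 A × 240 V = 504 W = 0.504 kW
Peak energy = 0.504 kW × 1 h × 31 = 15.624 kWh
Off-peak energy = 0.504 kW × 4 h × 31 = 62.496 kWh
Cost = 15.624 × $0.38 + 62.496 × $0.23 = $5.93712 + $14.37408 = $20.31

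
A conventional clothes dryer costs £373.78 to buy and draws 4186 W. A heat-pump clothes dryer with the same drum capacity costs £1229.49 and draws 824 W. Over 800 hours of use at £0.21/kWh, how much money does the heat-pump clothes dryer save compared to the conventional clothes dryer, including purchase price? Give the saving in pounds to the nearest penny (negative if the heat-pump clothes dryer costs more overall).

-£290.89

conventional clothes dryer: £373.78 + (4186/1000) kW × 800 h × £0.21 = £373.78 + £703.248 = £1077.028
heat-pump clothes dryer: £1229.49 + (824/1000) kW × 800 h × £0.21 = £1229.49 + £138.432 = £1367.922
Saving = £1077.028 − £1367.922 = −£290.894 → -£290.89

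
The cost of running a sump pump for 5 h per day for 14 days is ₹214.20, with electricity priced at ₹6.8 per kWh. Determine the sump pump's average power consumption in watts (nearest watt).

Energy = ₹214.20 ÷ ₹6.8/kWh = 31.5 kWh
Runtime = 5 h/day × 14 days = 70 h
Power = 31.5 kWh ÷ 70 h = 0.45 kW = 450 W

450 W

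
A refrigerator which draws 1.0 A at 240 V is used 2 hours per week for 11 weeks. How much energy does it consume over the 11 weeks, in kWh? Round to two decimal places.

5.28 kWh

Power = 1.0 A × 240 V = 240 W = 0.24 kW
Runtime = 2 h/week × 11 weeks = 22 h
Energy = 0.24 kW × 22 h = 5.28 kWh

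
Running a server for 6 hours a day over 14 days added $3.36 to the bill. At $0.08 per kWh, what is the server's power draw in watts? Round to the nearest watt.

500 W

Energy = $3.36 ÷ $0.08/kWh = 42 kWh
Runtime = 6 h/day × 14 days = 84 h
Power = 42 kWh ÷ 84 h = 0.5 kW = 500 W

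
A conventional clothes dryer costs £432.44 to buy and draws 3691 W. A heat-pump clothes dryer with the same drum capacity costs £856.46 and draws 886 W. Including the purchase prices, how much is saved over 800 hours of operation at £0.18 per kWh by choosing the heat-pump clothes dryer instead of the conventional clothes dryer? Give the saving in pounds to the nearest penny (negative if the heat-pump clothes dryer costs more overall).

conventional clothes dryer: £432.44 + (3691/1000) kW × 800 h × £0.18 = £432.44 + £531.504 = £963.944
heat-pump clothes dryer: £856.46 + (886/1000) kW × 800 h × £0.18 = £856.46 + £127.584 = £984.044
Saving = £963.944 − £984.044 = −£20.1

-£20.10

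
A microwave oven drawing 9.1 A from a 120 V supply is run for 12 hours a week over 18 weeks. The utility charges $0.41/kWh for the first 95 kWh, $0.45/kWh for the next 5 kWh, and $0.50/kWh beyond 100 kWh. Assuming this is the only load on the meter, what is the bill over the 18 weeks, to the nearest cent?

Power = 9.1 A × 120 V = 1092 W = 1.092 kW
Runtime = 12 h/week × 18 weeks = 216 h
Energy = 1.092 kW × 216 h = 235.872 kWh
Tier 1 (0–95 kWh): 95 × $0.41 = $38.95
Tier 2 (95–100 kWh): 5 × $0.45 = $2.25
Above 100 kWh: 135.872 × $0.50 = $67.936
Bill = $109.14

$109.14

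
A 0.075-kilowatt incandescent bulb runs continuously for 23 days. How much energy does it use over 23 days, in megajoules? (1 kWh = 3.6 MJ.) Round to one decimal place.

149.0 MJ

Runtime = 24 h × 23 = 552 h
Energy = 0.075 kW × 552 h = 41.4 kWh
= 41.4 × 3.6 MJ = 149.0 MJ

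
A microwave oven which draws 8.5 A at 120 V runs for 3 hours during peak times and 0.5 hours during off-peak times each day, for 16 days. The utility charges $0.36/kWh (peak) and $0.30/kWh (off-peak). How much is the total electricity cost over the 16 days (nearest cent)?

Power = 8.5 A × 120 V = 1020 W = 1.02 kW
Peak energy = 1.02 kW × 3 h × 16 = 48.96 kWh
Off-peak energy = 1.02 kW × 0.5 h × 16 = 8.16 kWh
Cost = 48.96 × $0.36 + 8.16 × $0.30 = $17.6256 + $2.448 = $20.07

$20.07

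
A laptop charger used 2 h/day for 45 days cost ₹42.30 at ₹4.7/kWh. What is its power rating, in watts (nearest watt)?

Energy = ₹42.30 ÷ ₹4.7/kWh = 9 kWh
Runtime = 2 h/day × 45 days = 90 h
Power = 9 kWh ÷ 90 h = 0.1 kW = 100 W

100 W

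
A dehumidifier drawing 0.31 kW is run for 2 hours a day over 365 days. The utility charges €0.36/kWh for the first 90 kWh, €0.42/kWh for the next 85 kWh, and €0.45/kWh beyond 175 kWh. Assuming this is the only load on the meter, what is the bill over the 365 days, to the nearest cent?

Runtime = 2 h/day × 365 days = 730 h
Energy = 0.31 kW × 730 h = 226.3 kWh
Tier 1 (0–90 kWh): 90 × €0.36 = €32.4
Tier 2 (90–175 kWh): 85 × €0.42 = €35.7
Above 175 kWh: 51.3 × €0.45 = €23.085
Bill = €91.19

€91.19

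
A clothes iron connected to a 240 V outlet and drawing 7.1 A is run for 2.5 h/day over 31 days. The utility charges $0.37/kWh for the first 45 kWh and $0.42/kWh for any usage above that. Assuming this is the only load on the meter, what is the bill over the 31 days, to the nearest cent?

$53.22

Power = 7.1 A × 240 V = 1704 W = 1.704 kW
Runtime = 2.5 h/day × 31 days = 77.5 h
Energy = 1.704 kW × 77.5 h = 132.06 kWh
Tier 1 (0–45 kWh): 45 × $0.37 = $16.65
Above 45 kWh: 87.06 × $0.42 = $36.5652
Bill = $53.22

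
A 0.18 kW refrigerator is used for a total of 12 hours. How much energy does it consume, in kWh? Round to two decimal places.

2.16 kWh

Energy = 0.18 kW × 12 h = 2.16 kWh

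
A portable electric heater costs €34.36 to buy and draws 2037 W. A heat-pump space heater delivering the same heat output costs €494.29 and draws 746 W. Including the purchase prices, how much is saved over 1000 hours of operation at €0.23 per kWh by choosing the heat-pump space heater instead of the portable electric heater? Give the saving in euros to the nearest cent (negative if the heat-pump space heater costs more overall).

portable electric heater: €34.36 + (2037/1000) kW × 1000 h × €0.23 = €34.36 + €468.51 = €502.87
heat-pump space heater: €494.29 + (746/1000) kW × 1000 h × €0.23 = €494.29 + €171.58 = €665.87
Saving = €502.87 − €665.87 = −€163

-€163.00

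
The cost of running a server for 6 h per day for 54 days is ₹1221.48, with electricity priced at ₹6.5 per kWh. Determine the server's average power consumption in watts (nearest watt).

580 W

Energy = ₹1221.48 ÷ ₹6.5/kWh = 187.92 kWh
Runtime = 6 h/day × 54 days = 324 h
Power = 187.92 kWh ÷ 324 h = 0.58 kW = 580 W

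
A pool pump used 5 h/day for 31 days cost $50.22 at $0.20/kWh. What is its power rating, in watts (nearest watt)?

Energy = $50.22 ÷ $0.20/kWh = 251.1 kWh
Runtime = 5 h/day × 31 days = 155 h
Power = 251.1 kWh ÷ 155 h = 1.62 kW = 1620 W

1620 W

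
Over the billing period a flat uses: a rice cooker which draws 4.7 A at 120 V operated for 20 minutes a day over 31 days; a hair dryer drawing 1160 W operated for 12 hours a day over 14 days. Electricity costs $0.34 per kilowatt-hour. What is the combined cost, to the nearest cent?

rice cooker: Power = 4.7 A × 120 V = 564 W = 0.564 kW
rice cooker: Runtime = 20 min × 31 = 620 min = 10.333333… h
rice cooker: 0.564 kW × 10.333333… h = 5.828 kWh
hair dryer: Runtime = 12 h/day × 14 days = 168 h
hair dryer: 1.16 kW × 168 h = 194.88 kWh
Total energy = 200.708 kWh
Cost = 200.708 × $0.34 = $68.24

$68.24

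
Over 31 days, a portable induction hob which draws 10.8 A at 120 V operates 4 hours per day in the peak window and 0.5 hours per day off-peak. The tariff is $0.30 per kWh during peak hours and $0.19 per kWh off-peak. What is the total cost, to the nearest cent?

$52.03

Power = 10.8 A × 120 V = 1296 W = 1.296 kW
Peak energy = 1.296 kW × 4 h × 31 = 160.704 kWh
Off-peak energy = 1.296 kW × 0.5 h × 31 = 20.088 kWh
Cost = 160.704 × $0.30 + 20.088 × $0.19 = $48.2112 + $3.81672 = $52.03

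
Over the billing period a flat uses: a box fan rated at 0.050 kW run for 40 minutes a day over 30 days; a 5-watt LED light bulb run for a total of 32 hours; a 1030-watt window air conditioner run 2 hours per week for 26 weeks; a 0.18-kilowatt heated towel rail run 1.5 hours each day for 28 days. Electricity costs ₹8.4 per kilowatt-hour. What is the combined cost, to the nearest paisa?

box fan: Runtime = 40 min × 30 = 1200 min = 20 h
box fan: 0.05 kW × 20 h = 1 kWh
LED light bulb: 0.005 kW × 32 h = 0.16 kWh
window air conditioner: Runtime = 2 h/week × 26 weeks = 52 h
window air conditioner: 1.03 kW × 52 h = 53.56 kWh
heated towel rail: Runtime = 1.5 h/day × 28 days = 42 h
heated towel rail: 0.18 kW × 42 h = 7.56 kWh
Total energy = 62.28 kWh
Cost = 62.28 × ₹8.4 = ₹523.15

₹523.15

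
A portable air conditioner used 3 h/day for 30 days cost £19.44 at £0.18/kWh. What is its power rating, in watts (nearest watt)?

Energy = £19.44 ÷ £0.18/kWh = 108 kWh
Runtime = 3 h/day × 30 days = 90 h
Power = 108 kWh ÷ 90 h = 1.2 kW = 1200 W

1200 W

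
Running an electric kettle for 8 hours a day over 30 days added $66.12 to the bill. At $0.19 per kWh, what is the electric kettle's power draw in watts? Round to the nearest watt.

Energy = $66.12 ÷ $0.19/kWh = 348 kWh
Runtime = 8 h/day × 30 days = 240 h
Power = 348 kWh ÷ 240 h = 1.45 kW = 1450 W

1450 W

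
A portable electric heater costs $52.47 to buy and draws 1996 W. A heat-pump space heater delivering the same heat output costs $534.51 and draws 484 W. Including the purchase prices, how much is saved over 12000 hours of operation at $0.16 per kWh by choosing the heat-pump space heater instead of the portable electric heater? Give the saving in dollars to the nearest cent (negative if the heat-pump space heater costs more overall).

portable electric heater: $52.47 + (1996/1000) kW × 12000 h × $0.16 = $52.47 + $3832.32 = $3884.79
heat-pump space heater: $534.51 + (484/1000) kW × 12000 h × $0.16 = $534.51 + $929.28 = $1463.79
Saving = $3884.79 − $1463.79 = $2421

$2421.00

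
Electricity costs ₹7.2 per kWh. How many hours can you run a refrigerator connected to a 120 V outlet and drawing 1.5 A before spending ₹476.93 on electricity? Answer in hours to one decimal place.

Power = 1.5 A × 120 V = 180 W = 0.18 kW
Energy available = ₹476.93 ÷ ₹7.2/kWh = 66.2403 kWh
Hours = 66.2403 kWh ÷ 0.18 kW = 368.0 h

368.0 h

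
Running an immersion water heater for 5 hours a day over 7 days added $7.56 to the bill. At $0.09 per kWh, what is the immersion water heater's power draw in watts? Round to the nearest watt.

2400 W

Energy = $7.56 ÷ $0.09/kWh = 84 kWh
Runtime = 5 h/day × 7 days = 35 h
Power = 84 kWh ÷ 35 h = 2.4 kW = 2400 W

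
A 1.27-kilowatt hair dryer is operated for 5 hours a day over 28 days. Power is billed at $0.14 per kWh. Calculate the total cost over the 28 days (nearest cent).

$24.89

Runtime = 5 h/day × 28 days = 140 h
Energy = 1.27 kW × 140 h = 177.8 kWh
Cost = 177.8 kWh × $0.14/kWh = $24.89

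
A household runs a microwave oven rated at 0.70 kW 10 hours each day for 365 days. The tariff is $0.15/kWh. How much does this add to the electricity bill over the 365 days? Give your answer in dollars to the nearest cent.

Runtime = 10 h/day × 365 days = 3650 h
Energy = 0.7 kW × 3650 h = 2555 kWh
Cost = 2555 kWh × $0.15/kWh = $383.25

$383.25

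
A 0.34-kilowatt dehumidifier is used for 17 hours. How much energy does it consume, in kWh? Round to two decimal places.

Energy = 0.34 kW × 17 h = 5.78 kWh

5.78 kWh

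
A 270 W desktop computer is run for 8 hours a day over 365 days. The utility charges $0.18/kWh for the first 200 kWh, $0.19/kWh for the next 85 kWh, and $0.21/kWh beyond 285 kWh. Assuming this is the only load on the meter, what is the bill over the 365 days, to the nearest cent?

Runtime = 8 h/day × 365 days = 2920 h
Energy = 0.27 kW × 2920 h = 788.4 kWh
Tier 1 (0–200 kWh): 200 × $0.18 = $36
Tier 2 (200–285 kWh): 85 × $0.19 = $16.15
Above 285 kWh: 503.4 × $0.21 = $105.714
Bill = $157.86

$157.86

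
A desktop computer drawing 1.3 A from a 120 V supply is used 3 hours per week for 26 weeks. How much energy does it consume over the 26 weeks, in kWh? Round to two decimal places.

12.17 kWh

Power = 1.3 A × 120 V = 156 W = 0.156 kW
Runtime = 3 h/week × 26 weeks = 78 h
Energy = 0.156 kW × 78 h = 12.168 kWh ≈ 12.17 kWh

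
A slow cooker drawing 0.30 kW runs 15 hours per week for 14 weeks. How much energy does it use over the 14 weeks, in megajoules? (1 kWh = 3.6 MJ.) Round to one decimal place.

226.8 MJ

Runtime = 15 h/week × 14 weeks = 210 h
Energy = 0.3 kW × 210 h = 63 kWh
= 63 × 3.6 MJ = 226.8 MJ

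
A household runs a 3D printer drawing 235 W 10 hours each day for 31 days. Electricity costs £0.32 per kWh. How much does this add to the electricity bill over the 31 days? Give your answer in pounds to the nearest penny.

£23.31

Runtime = 10 h/day × 31 days = 310 h
Energy = 0.235 kW × 310 h = 72.85 kWh
Cost = 72.85 kWh × £0.32/kWh = £23.31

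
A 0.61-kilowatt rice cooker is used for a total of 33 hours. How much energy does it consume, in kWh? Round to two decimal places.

Energy = 0.61 kW × 33 h = 20.13 kWh

20.13 kWh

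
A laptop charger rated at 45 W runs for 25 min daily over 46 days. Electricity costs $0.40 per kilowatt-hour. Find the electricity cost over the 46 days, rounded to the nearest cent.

Runtime = 25 min × 46 = 1150 min = 19.166666… h
Energy = 0.045 kW × 19.166666… h = 0.8625 kWh
Cost = 0.8625 kWh × $0.40/kWh = $0.35

$0.35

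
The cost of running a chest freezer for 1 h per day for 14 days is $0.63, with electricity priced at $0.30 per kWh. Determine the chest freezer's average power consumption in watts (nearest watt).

150 W

Energy = $0.63 ÷ $0.30/kWh = 2.1 kWh
Runtime = 1 h/day × 14 days = 14 h
Power = 2.1 kWh ÷ 14 h = 0.15 kW = 150 W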